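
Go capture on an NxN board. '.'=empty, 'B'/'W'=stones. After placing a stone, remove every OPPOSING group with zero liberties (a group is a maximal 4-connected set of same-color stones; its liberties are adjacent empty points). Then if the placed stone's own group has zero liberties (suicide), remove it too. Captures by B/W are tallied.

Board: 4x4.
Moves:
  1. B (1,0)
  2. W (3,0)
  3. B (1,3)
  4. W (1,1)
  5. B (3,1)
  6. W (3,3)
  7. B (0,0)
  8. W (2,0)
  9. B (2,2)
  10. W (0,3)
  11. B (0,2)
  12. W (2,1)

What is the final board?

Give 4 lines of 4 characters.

Move 1: B@(1,0) -> caps B=0 W=0
Move 2: W@(3,0) -> caps B=0 W=0
Move 3: B@(1,3) -> caps B=0 W=0
Move 4: W@(1,1) -> caps B=0 W=0
Move 5: B@(3,1) -> caps B=0 W=0
Move 6: W@(3,3) -> caps B=0 W=0
Move 7: B@(0,0) -> caps B=0 W=0
Move 8: W@(2,0) -> caps B=0 W=0
Move 9: B@(2,2) -> caps B=0 W=0
Move 10: W@(0,3) -> caps B=0 W=0
Move 11: B@(0,2) -> caps B=1 W=0
Move 12: W@(2,1) -> caps B=1 W=0

Answer: B.B.
BW.B
WWB.
WB.W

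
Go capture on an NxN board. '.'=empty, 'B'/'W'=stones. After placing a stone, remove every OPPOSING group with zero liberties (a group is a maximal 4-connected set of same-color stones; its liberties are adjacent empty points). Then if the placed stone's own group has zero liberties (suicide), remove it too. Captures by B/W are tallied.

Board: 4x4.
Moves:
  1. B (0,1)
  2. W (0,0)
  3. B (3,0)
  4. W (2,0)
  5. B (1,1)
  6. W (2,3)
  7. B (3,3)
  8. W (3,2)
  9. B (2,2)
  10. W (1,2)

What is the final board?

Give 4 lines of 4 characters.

Answer: WB..
.BW.
W.BW
B.W.

Derivation:
Move 1: B@(0,1) -> caps B=0 W=0
Move 2: W@(0,0) -> caps B=0 W=0
Move 3: B@(3,0) -> caps B=0 W=0
Move 4: W@(2,0) -> caps B=0 W=0
Move 5: B@(1,1) -> caps B=0 W=0
Move 6: W@(2,3) -> caps B=0 W=0
Move 7: B@(3,3) -> caps B=0 W=0
Move 8: W@(3,2) -> caps B=0 W=1
Move 9: B@(2,2) -> caps B=0 W=1
Move 10: W@(1,2) -> caps B=0 W=1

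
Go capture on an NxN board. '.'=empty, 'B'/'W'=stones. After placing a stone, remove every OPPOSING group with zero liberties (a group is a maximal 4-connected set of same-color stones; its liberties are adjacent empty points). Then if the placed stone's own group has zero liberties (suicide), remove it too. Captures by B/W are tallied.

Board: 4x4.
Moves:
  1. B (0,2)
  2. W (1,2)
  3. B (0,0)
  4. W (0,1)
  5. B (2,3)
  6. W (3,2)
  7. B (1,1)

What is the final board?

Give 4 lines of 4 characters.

Answer: B.B.
.BW.
...B
..W.

Derivation:
Move 1: B@(0,2) -> caps B=0 W=0
Move 2: W@(1,2) -> caps B=0 W=0
Move 3: B@(0,0) -> caps B=0 W=0
Move 4: W@(0,1) -> caps B=0 W=0
Move 5: B@(2,3) -> caps B=0 W=0
Move 6: W@(3,2) -> caps B=0 W=0
Move 7: B@(1,1) -> caps B=1 W=0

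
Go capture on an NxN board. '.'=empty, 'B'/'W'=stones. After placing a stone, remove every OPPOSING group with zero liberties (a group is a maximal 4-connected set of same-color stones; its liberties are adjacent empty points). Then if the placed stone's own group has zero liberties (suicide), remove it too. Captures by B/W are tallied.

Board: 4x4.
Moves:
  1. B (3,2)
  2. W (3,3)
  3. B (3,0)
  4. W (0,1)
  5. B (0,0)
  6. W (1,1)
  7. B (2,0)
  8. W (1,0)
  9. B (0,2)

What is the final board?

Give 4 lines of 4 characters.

Answer: .WB.
WW..
B...
B.BW

Derivation:
Move 1: B@(3,2) -> caps B=0 W=0
Move 2: W@(3,3) -> caps B=0 W=0
Move 3: B@(3,0) -> caps B=0 W=0
Move 4: W@(0,1) -> caps B=0 W=0
Move 5: B@(0,0) -> caps B=0 W=0
Move 6: W@(1,1) -> caps B=0 W=0
Move 7: B@(2,0) -> caps B=0 W=0
Move 8: W@(1,0) -> caps B=0 W=1
Move 9: B@(0,2) -> caps B=0 W=1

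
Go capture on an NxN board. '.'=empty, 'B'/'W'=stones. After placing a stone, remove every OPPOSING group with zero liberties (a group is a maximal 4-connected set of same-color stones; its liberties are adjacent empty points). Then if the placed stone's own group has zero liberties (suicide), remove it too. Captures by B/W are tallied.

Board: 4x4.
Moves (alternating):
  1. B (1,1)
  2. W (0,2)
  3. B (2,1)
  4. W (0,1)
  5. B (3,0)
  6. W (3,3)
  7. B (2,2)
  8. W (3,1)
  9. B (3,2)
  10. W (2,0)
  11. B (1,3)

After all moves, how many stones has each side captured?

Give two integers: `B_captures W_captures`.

Answer: 1 0

Derivation:
Move 1: B@(1,1) -> caps B=0 W=0
Move 2: W@(0,2) -> caps B=0 W=0
Move 3: B@(2,1) -> caps B=0 W=0
Move 4: W@(0,1) -> caps B=0 W=0
Move 5: B@(3,0) -> caps B=0 W=0
Move 6: W@(3,3) -> caps B=0 W=0
Move 7: B@(2,2) -> caps B=0 W=0
Move 8: W@(3,1) -> caps B=0 W=0
Move 9: B@(3,2) -> caps B=1 W=0
Move 10: W@(2,0) -> caps B=1 W=0
Move 11: B@(1,3) -> caps B=1 W=0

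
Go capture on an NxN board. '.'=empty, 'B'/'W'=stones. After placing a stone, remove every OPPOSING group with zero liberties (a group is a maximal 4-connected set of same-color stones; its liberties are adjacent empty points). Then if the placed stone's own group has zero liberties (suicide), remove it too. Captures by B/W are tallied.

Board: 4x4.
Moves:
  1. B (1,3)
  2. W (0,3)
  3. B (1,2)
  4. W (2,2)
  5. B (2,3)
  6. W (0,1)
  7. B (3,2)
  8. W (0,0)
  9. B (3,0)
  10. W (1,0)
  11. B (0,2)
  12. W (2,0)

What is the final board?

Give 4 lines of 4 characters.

Move 1: B@(1,3) -> caps B=0 W=0
Move 2: W@(0,3) -> caps B=0 W=0
Move 3: B@(1,2) -> caps B=0 W=0
Move 4: W@(2,2) -> caps B=0 W=0
Move 5: B@(2,3) -> caps B=0 W=0
Move 6: W@(0,1) -> caps B=0 W=0
Move 7: B@(3,2) -> caps B=0 W=0
Move 8: W@(0,0) -> caps B=0 W=0
Move 9: B@(3,0) -> caps B=0 W=0
Move 10: W@(1,0) -> caps B=0 W=0
Move 11: B@(0,2) -> caps B=1 W=0
Move 12: W@(2,0) -> caps B=1 W=0

Answer: WWB.
W.BB
W.WB
B.B.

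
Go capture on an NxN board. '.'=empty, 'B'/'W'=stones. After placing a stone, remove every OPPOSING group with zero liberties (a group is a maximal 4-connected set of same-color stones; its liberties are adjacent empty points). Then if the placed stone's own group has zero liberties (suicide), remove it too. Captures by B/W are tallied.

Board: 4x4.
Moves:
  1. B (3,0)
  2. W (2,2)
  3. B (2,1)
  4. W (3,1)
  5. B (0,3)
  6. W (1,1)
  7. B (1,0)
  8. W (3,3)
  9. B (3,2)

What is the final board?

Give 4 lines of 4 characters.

Move 1: B@(3,0) -> caps B=0 W=0
Move 2: W@(2,2) -> caps B=0 W=0
Move 3: B@(2,1) -> caps B=0 W=0
Move 4: W@(3,1) -> caps B=0 W=0
Move 5: B@(0,3) -> caps B=0 W=0
Move 6: W@(1,1) -> caps B=0 W=0
Move 7: B@(1,0) -> caps B=0 W=0
Move 8: W@(3,3) -> caps B=0 W=0
Move 9: B@(3,2) -> caps B=1 W=0

Answer: ...B
BW..
.BW.
B.BW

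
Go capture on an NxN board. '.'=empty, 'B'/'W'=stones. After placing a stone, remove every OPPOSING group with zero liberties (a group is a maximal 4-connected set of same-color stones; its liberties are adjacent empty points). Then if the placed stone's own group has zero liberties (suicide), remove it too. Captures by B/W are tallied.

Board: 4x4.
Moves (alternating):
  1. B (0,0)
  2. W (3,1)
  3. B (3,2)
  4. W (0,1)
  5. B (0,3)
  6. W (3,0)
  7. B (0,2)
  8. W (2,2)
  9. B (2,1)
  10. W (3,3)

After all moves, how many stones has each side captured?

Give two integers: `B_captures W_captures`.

Answer: 0 1

Derivation:
Move 1: B@(0,0) -> caps B=0 W=0
Move 2: W@(3,1) -> caps B=0 W=0
Move 3: B@(3,2) -> caps B=0 W=0
Move 4: W@(0,1) -> caps B=0 W=0
Move 5: B@(0,3) -> caps B=0 W=0
Move 6: W@(3,0) -> caps B=0 W=0
Move 7: B@(0,2) -> caps B=0 W=0
Move 8: W@(2,2) -> caps B=0 W=0
Move 9: B@(2,1) -> caps B=0 W=0
Move 10: W@(3,3) -> caps B=0 W=1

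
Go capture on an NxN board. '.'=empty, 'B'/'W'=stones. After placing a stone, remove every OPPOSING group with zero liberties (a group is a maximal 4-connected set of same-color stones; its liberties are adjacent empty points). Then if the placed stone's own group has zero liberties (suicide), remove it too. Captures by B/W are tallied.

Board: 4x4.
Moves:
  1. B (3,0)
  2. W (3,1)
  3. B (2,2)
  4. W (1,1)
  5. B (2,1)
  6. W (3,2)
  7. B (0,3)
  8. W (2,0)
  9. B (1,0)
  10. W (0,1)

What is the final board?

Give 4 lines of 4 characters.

Answer: .W.B
BW..
WBB.
.WW.

Derivation:
Move 1: B@(3,0) -> caps B=0 W=0
Move 2: W@(3,1) -> caps B=0 W=0
Move 3: B@(2,2) -> caps B=0 W=0
Move 4: W@(1,1) -> caps B=0 W=0
Move 5: B@(2,1) -> caps B=0 W=0
Move 6: W@(3,2) -> caps B=0 W=0
Move 7: B@(0,3) -> caps B=0 W=0
Move 8: W@(2,0) -> caps B=0 W=1
Move 9: B@(1,0) -> caps B=0 W=1
Move 10: W@(0,1) -> caps B=0 W=1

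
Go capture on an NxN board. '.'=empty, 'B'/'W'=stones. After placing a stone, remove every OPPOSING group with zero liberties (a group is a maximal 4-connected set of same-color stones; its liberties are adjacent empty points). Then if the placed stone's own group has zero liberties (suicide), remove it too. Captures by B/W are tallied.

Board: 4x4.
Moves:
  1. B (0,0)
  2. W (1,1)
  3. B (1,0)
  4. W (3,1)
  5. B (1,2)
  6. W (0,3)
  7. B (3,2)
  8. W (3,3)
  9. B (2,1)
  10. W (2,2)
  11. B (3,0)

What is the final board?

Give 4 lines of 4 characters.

Move 1: B@(0,0) -> caps B=0 W=0
Move 2: W@(1,1) -> caps B=0 W=0
Move 3: B@(1,0) -> caps B=0 W=0
Move 4: W@(3,1) -> caps B=0 W=0
Move 5: B@(1,2) -> caps B=0 W=0
Move 6: W@(0,3) -> caps B=0 W=0
Move 7: B@(3,2) -> caps B=0 W=0
Move 8: W@(3,3) -> caps B=0 W=0
Move 9: B@(2,1) -> caps B=0 W=0
Move 10: W@(2,2) -> caps B=0 W=1
Move 11: B@(3,0) -> caps B=0 W=1

Answer: B..W
BWB.
.BW.
BW.W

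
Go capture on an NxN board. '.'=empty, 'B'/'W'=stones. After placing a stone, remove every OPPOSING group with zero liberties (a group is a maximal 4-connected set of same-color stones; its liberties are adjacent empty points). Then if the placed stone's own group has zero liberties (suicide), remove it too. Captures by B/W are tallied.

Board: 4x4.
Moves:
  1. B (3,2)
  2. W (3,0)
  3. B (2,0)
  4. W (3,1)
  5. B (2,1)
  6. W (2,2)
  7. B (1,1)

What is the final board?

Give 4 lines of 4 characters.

Move 1: B@(3,2) -> caps B=0 W=0
Move 2: W@(3,0) -> caps B=0 W=0
Move 3: B@(2,0) -> caps B=0 W=0
Move 4: W@(3,1) -> caps B=0 W=0
Move 5: B@(2,1) -> caps B=2 W=0
Move 6: W@(2,2) -> caps B=2 W=0
Move 7: B@(1,1) -> caps B=2 W=0

Answer: ....
.B..
BBW.
..B.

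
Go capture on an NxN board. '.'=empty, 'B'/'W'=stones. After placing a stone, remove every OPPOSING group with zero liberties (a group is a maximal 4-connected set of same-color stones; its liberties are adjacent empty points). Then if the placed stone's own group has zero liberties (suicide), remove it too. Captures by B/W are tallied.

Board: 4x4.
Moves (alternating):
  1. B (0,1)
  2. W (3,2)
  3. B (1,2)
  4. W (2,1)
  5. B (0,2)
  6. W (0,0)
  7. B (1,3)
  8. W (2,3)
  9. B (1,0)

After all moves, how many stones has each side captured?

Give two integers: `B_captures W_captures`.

Answer: 1 0

Derivation:
Move 1: B@(0,1) -> caps B=0 W=0
Move 2: W@(3,2) -> caps B=0 W=0
Move 3: B@(1,2) -> caps B=0 W=0
Move 4: W@(2,1) -> caps B=0 W=0
Move 5: B@(0,2) -> caps B=0 W=0
Move 6: W@(0,0) -> caps B=0 W=0
Move 7: B@(1,3) -> caps B=0 W=0
Move 8: W@(2,3) -> caps B=0 W=0
Move 9: B@(1,0) -> caps B=1 W=0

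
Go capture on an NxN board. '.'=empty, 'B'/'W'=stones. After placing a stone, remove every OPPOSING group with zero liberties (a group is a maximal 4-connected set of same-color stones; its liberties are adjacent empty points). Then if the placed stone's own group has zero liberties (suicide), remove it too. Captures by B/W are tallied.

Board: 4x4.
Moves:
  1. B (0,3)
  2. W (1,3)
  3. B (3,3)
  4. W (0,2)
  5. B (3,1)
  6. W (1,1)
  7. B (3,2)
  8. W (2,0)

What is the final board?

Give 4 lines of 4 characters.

Move 1: B@(0,3) -> caps B=0 W=0
Move 2: W@(1,3) -> caps B=0 W=0
Move 3: B@(3,3) -> caps B=0 W=0
Move 4: W@(0,2) -> caps B=0 W=1
Move 5: B@(3,1) -> caps B=0 W=1
Move 6: W@(1,1) -> caps B=0 W=1
Move 7: B@(3,2) -> caps B=0 W=1
Move 8: W@(2,0) -> caps B=0 W=1

Answer: ..W.
.W.W
W...
.BBB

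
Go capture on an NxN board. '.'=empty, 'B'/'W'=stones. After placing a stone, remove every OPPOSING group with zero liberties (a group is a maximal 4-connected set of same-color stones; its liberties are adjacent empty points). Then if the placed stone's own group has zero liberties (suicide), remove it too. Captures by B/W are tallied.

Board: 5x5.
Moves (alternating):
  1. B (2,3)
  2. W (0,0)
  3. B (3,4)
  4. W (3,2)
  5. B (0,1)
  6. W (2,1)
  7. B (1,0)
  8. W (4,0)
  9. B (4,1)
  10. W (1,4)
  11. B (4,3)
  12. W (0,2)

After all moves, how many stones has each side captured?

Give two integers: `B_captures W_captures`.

Move 1: B@(2,3) -> caps B=0 W=0
Move 2: W@(0,0) -> caps B=0 W=0
Move 3: B@(3,4) -> caps B=0 W=0
Move 4: W@(3,2) -> caps B=0 W=0
Move 5: B@(0,1) -> caps B=0 W=0
Move 6: W@(2,1) -> caps B=0 W=0
Move 7: B@(1,0) -> caps B=1 W=0
Move 8: W@(4,0) -> caps B=1 W=0
Move 9: B@(4,1) -> caps B=1 W=0
Move 10: W@(1,4) -> caps B=1 W=0
Move 11: B@(4,3) -> caps B=1 W=0
Move 12: W@(0,2) -> caps B=1 W=0

Answer: 1 0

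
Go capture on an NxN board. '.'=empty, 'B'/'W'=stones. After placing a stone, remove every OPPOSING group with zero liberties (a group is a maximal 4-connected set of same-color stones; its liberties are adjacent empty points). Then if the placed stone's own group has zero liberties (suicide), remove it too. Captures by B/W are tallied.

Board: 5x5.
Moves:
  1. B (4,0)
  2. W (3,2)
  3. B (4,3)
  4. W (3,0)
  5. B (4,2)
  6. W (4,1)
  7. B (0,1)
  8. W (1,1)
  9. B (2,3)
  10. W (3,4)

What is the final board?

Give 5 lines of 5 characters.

Answer: .B...
.W...
...B.
W.W.W
.WBB.

Derivation:
Move 1: B@(4,0) -> caps B=0 W=0
Move 2: W@(3,2) -> caps B=0 W=0
Move 3: B@(4,3) -> caps B=0 W=0
Move 4: W@(3,0) -> caps B=0 W=0
Move 5: B@(4,2) -> caps B=0 W=0
Move 6: W@(4,1) -> caps B=0 W=1
Move 7: B@(0,1) -> caps B=0 W=1
Move 8: W@(1,1) -> caps B=0 W=1
Move 9: B@(2,3) -> caps B=0 W=1
Move 10: W@(3,4) -> caps B=0 W=1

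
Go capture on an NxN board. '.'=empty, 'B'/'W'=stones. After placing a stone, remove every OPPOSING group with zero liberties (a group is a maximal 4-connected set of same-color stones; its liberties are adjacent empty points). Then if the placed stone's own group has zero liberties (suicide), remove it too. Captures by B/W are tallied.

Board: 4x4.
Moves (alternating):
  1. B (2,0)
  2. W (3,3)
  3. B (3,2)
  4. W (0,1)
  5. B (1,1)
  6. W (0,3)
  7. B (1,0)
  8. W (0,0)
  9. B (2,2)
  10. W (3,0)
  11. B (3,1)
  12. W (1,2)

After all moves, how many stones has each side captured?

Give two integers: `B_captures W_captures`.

Answer: 1 0

Derivation:
Move 1: B@(2,0) -> caps B=0 W=0
Move 2: W@(3,3) -> caps B=0 W=0
Move 3: B@(3,2) -> caps B=0 W=0
Move 4: W@(0,1) -> caps B=0 W=0
Move 5: B@(1,1) -> caps B=0 W=0
Move 6: W@(0,3) -> caps B=0 W=0
Move 7: B@(1,0) -> caps B=0 W=0
Move 8: W@(0,0) -> caps B=0 W=0
Move 9: B@(2,2) -> caps B=0 W=0
Move 10: W@(3,0) -> caps B=0 W=0
Move 11: B@(3,1) -> caps B=1 W=0
Move 12: W@(1,2) -> caps B=1 W=0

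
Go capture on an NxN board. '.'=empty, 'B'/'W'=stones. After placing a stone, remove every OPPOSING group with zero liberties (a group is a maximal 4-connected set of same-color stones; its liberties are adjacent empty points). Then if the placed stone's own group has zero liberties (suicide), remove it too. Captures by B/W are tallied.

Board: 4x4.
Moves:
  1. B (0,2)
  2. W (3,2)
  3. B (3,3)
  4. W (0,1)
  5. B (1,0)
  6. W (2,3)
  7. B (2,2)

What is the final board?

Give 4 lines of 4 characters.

Move 1: B@(0,2) -> caps B=0 W=0
Move 2: W@(3,2) -> caps B=0 W=0
Move 3: B@(3,3) -> caps B=0 W=0
Move 4: W@(0,1) -> caps B=0 W=0
Move 5: B@(1,0) -> caps B=0 W=0
Move 6: W@(2,3) -> caps B=0 W=1
Move 7: B@(2,2) -> caps B=0 W=1

Answer: .WB.
B...
..BW
..W.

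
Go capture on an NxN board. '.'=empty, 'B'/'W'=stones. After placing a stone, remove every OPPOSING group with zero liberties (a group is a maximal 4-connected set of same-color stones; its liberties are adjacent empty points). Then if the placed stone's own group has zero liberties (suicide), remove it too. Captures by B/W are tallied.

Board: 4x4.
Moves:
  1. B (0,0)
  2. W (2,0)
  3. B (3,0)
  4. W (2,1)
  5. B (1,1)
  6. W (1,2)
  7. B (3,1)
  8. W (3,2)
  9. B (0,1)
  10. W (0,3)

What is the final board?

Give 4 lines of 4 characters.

Move 1: B@(0,0) -> caps B=0 W=0
Move 2: W@(2,0) -> caps B=0 W=0
Move 3: B@(3,0) -> caps B=0 W=0
Move 4: W@(2,1) -> caps B=0 W=0
Move 5: B@(1,1) -> caps B=0 W=0
Move 6: W@(1,2) -> caps B=0 W=0
Move 7: B@(3,1) -> caps B=0 W=0
Move 8: W@(3,2) -> caps B=0 W=2
Move 9: B@(0,1) -> caps B=0 W=2
Move 10: W@(0,3) -> caps B=0 W=2

Answer: BB.W
.BW.
WW..
..W.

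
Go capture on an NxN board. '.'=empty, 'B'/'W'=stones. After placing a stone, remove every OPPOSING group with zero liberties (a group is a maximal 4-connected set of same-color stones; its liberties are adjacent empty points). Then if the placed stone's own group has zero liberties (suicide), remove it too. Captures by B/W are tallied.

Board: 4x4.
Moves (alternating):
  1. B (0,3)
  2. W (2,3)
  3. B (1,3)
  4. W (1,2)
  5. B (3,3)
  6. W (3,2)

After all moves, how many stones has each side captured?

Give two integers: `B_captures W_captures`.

Move 1: B@(0,3) -> caps B=0 W=0
Move 2: W@(2,3) -> caps B=0 W=0
Move 3: B@(1,3) -> caps B=0 W=0
Move 4: W@(1,2) -> caps B=0 W=0
Move 5: B@(3,3) -> caps B=0 W=0
Move 6: W@(3,2) -> caps B=0 W=1

Answer: 0 1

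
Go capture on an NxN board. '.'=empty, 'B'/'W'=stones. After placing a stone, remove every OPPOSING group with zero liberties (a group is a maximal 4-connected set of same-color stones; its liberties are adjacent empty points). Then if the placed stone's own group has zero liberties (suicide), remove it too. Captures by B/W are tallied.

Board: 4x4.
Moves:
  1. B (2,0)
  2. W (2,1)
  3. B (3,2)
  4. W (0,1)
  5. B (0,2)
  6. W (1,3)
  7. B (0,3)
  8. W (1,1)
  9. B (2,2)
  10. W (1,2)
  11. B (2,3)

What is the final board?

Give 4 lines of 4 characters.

Answer: .W..
.WWW
BWBB
..B.

Derivation:
Move 1: B@(2,0) -> caps B=0 W=0
Move 2: W@(2,1) -> caps B=0 W=0
Move 3: B@(3,2) -> caps B=0 W=0
Move 4: W@(0,1) -> caps B=0 W=0
Move 5: B@(0,2) -> caps B=0 W=0
Move 6: W@(1,3) -> caps B=0 W=0
Move 7: B@(0,3) -> caps B=0 W=0
Move 8: W@(1,1) -> caps B=0 W=0
Move 9: B@(2,2) -> caps B=0 W=0
Move 10: W@(1,2) -> caps B=0 W=2
Move 11: B@(2,3) -> caps B=0 W=2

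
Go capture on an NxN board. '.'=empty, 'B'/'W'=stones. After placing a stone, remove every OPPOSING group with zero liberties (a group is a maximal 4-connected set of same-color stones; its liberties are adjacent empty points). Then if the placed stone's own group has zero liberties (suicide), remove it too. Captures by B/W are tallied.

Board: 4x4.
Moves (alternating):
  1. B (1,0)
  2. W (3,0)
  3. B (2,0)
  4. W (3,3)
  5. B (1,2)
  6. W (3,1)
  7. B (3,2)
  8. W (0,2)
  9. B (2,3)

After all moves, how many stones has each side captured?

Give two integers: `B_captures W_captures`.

Move 1: B@(1,0) -> caps B=0 W=0
Move 2: W@(3,0) -> caps B=0 W=0
Move 3: B@(2,0) -> caps B=0 W=0
Move 4: W@(3,3) -> caps B=0 W=0
Move 5: B@(1,2) -> caps B=0 W=0
Move 6: W@(3,1) -> caps B=0 W=0
Move 7: B@(3,2) -> caps B=0 W=0
Move 8: W@(0,2) -> caps B=0 W=0
Move 9: B@(2,3) -> caps B=1 W=0

Answer: 1 0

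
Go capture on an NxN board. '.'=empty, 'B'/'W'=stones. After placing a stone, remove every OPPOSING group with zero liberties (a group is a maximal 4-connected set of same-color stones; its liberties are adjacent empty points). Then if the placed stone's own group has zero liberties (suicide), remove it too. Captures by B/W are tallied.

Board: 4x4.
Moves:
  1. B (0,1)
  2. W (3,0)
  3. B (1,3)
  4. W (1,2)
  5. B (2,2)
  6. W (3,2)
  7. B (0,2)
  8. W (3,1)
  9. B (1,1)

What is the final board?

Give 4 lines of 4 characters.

Answer: .BB.
.B.B
..B.
WWW.

Derivation:
Move 1: B@(0,1) -> caps B=0 W=0
Move 2: W@(3,0) -> caps B=0 W=0
Move 3: B@(1,3) -> caps B=0 W=0
Move 4: W@(1,2) -> caps B=0 W=0
Move 5: B@(2,2) -> caps B=0 W=0
Move 6: W@(3,2) -> caps B=0 W=0
Move 7: B@(0,2) -> caps B=0 W=0
Move 8: W@(3,1) -> caps B=0 W=0
Move 9: B@(1,1) -> caps B=1 W=0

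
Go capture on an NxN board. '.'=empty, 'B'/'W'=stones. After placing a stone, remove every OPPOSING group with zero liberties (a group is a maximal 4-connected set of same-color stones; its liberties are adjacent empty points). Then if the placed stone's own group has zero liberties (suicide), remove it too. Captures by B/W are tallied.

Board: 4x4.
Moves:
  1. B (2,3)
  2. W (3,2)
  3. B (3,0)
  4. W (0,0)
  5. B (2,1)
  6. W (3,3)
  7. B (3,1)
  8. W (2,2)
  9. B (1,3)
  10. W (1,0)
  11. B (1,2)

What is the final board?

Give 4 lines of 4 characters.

Answer: W...
W.BB
.B.B
BB..

Derivation:
Move 1: B@(2,3) -> caps B=0 W=0
Move 2: W@(3,2) -> caps B=0 W=0
Move 3: B@(3,0) -> caps B=0 W=0
Move 4: W@(0,0) -> caps B=0 W=0
Move 5: B@(2,1) -> caps B=0 W=0
Move 6: W@(3,3) -> caps B=0 W=0
Move 7: B@(3,1) -> caps B=0 W=0
Move 8: W@(2,2) -> caps B=0 W=0
Move 9: B@(1,3) -> caps B=0 W=0
Move 10: W@(1,0) -> caps B=0 W=0
Move 11: B@(1,2) -> caps B=3 W=0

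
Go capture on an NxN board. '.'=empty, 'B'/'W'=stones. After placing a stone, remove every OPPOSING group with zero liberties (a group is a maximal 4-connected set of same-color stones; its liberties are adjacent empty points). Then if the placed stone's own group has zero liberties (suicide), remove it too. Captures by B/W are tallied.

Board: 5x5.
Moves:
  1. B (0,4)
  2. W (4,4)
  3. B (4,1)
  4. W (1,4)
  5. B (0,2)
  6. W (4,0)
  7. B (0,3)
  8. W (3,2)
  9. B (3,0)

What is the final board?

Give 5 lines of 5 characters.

Move 1: B@(0,4) -> caps B=0 W=0
Move 2: W@(4,4) -> caps B=0 W=0
Move 3: B@(4,1) -> caps B=0 W=0
Move 4: W@(1,4) -> caps B=0 W=0
Move 5: B@(0,2) -> caps B=0 W=0
Move 6: W@(4,0) -> caps B=0 W=0
Move 7: B@(0,3) -> caps B=0 W=0
Move 8: W@(3,2) -> caps B=0 W=0
Move 9: B@(3,0) -> caps B=1 W=0

Answer: ..BBB
....W
.....
B.W..
.B..W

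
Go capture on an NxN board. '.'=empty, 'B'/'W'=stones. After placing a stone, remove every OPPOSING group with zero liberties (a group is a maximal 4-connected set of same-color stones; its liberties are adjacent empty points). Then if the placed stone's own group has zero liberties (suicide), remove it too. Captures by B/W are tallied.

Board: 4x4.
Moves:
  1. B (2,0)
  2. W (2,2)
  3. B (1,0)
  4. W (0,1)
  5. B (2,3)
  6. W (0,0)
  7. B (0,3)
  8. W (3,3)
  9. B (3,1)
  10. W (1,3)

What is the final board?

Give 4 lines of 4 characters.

Answer: WW.B
B..W
B.W.
.B.W

Derivation:
Move 1: B@(2,0) -> caps B=0 W=0
Move 2: W@(2,2) -> caps B=0 W=0
Move 3: B@(1,0) -> caps B=0 W=0
Move 4: W@(0,1) -> caps B=0 W=0
Move 5: B@(2,3) -> caps B=0 W=0
Move 6: W@(0,0) -> caps B=0 W=0
Move 7: B@(0,3) -> caps B=0 W=0
Move 8: W@(3,3) -> caps B=0 W=0
Move 9: B@(3,1) -> caps B=0 W=0
Move 10: W@(1,3) -> caps B=0 W=1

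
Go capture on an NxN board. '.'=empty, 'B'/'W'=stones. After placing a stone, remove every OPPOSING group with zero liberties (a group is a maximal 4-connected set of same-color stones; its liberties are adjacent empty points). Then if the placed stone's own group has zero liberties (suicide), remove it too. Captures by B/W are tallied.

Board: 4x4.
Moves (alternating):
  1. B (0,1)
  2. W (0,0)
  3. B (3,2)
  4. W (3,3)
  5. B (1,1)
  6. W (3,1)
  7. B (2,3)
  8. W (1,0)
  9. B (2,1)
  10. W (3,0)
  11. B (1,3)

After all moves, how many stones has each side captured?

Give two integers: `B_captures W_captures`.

Move 1: B@(0,1) -> caps B=0 W=0
Move 2: W@(0,0) -> caps B=0 W=0
Move 3: B@(3,2) -> caps B=0 W=0
Move 4: W@(3,3) -> caps B=0 W=0
Move 5: B@(1,1) -> caps B=0 W=0
Move 6: W@(3,1) -> caps B=0 W=0
Move 7: B@(2,3) -> caps B=1 W=0
Move 8: W@(1,0) -> caps B=1 W=0
Move 9: B@(2,1) -> caps B=1 W=0
Move 10: W@(3,0) -> caps B=1 W=0
Move 11: B@(1,3) -> caps B=1 W=0

Answer: 1 0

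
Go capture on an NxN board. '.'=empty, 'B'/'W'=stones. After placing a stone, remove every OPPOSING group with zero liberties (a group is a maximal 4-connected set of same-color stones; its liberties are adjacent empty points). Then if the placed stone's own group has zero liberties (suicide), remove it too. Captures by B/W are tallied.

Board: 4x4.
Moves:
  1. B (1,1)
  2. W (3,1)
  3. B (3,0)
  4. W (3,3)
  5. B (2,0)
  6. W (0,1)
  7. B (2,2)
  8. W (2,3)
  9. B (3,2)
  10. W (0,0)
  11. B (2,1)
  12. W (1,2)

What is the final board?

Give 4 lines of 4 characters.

Answer: WW..
.BW.
BBBW
B.BW

Derivation:
Move 1: B@(1,1) -> caps B=0 W=0
Move 2: W@(3,1) -> caps B=0 W=0
Move 3: B@(3,0) -> caps B=0 W=0
Move 4: W@(3,3) -> caps B=0 W=0
Move 5: B@(2,0) -> caps B=0 W=0
Move 6: W@(0,1) -> caps B=0 W=0
Move 7: B@(2,2) -> caps B=0 W=0
Move 8: W@(2,3) -> caps B=0 W=0
Move 9: B@(3,2) -> caps B=0 W=0
Move 10: W@(0,0) -> caps B=0 W=0
Move 11: B@(2,1) -> caps B=1 W=0
Move 12: W@(1,2) -> caps B=1 W=0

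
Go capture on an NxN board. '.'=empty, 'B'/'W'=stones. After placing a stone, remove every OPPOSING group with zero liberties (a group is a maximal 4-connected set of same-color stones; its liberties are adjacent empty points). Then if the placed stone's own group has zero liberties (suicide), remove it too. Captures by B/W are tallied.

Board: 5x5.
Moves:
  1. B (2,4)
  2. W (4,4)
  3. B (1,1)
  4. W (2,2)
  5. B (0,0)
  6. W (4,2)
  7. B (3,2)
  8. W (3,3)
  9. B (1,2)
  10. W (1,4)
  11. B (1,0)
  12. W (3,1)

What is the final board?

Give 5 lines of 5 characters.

Answer: B....
BBB.W
..W.B
.W.W.
..W.W

Derivation:
Move 1: B@(2,4) -> caps B=0 W=0
Move 2: W@(4,4) -> caps B=0 W=0
Move 3: B@(1,1) -> caps B=0 W=0
Move 4: W@(2,2) -> caps B=0 W=0
Move 5: B@(0,0) -> caps B=0 W=0
Move 6: W@(4,2) -> caps B=0 W=0
Move 7: B@(3,2) -> caps B=0 W=0
Move 8: W@(3,3) -> caps B=0 W=0
Move 9: B@(1,2) -> caps B=0 W=0
Move 10: W@(1,4) -> caps B=0 W=0
Move 11: B@(1,0) -> caps B=0 W=0
Move 12: W@(3,1) -> caps B=0 W=1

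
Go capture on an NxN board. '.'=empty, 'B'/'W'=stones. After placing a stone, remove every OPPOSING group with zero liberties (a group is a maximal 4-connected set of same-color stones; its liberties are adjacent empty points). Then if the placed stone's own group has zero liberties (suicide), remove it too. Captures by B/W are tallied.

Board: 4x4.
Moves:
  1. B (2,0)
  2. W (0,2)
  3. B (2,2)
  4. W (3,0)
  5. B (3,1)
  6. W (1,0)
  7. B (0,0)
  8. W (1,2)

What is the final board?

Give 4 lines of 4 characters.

Move 1: B@(2,0) -> caps B=0 W=0
Move 2: W@(0,2) -> caps B=0 W=0
Move 3: B@(2,2) -> caps B=0 W=0
Move 4: W@(3,0) -> caps B=0 W=0
Move 5: B@(3,1) -> caps B=1 W=0
Move 6: W@(1,0) -> caps B=1 W=0
Move 7: B@(0,0) -> caps B=1 W=0
Move 8: W@(1,2) -> caps B=1 W=0

Answer: B.W.
W.W.
B.B.
.B..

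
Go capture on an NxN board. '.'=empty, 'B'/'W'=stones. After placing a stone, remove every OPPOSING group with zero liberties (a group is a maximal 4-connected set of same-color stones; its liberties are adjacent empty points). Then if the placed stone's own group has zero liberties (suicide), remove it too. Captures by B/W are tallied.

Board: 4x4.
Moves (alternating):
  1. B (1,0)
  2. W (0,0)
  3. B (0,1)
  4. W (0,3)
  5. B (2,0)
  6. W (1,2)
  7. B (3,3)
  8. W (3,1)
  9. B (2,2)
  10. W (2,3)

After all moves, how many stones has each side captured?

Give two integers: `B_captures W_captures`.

Move 1: B@(1,0) -> caps B=0 W=0
Move 2: W@(0,0) -> caps B=0 W=0
Move 3: B@(0,1) -> caps B=1 W=0
Move 4: W@(0,3) -> caps B=1 W=0
Move 5: B@(2,0) -> caps B=1 W=0
Move 6: W@(1,2) -> caps B=1 W=0
Move 7: B@(3,3) -> caps B=1 W=0
Move 8: W@(3,1) -> caps B=1 W=0
Move 9: B@(2,2) -> caps B=1 W=0
Move 10: W@(2,3) -> caps B=1 W=0

Answer: 1 0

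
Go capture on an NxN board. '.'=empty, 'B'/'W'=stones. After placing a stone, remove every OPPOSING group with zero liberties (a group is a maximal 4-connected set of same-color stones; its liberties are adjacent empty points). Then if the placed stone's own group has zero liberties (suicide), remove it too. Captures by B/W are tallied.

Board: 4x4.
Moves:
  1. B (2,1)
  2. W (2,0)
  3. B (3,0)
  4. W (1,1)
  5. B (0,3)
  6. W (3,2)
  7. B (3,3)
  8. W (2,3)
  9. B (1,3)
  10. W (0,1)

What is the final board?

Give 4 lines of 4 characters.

Move 1: B@(2,1) -> caps B=0 W=0
Move 2: W@(2,0) -> caps B=0 W=0
Move 3: B@(3,0) -> caps B=0 W=0
Move 4: W@(1,1) -> caps B=0 W=0
Move 5: B@(0,3) -> caps B=0 W=0
Move 6: W@(3,2) -> caps B=0 W=0
Move 7: B@(3,3) -> caps B=0 W=0
Move 8: W@(2,3) -> caps B=0 W=1
Move 9: B@(1,3) -> caps B=0 W=1
Move 10: W@(0,1) -> caps B=0 W=1

Answer: .W.B
.W.B
WB.W
B.W.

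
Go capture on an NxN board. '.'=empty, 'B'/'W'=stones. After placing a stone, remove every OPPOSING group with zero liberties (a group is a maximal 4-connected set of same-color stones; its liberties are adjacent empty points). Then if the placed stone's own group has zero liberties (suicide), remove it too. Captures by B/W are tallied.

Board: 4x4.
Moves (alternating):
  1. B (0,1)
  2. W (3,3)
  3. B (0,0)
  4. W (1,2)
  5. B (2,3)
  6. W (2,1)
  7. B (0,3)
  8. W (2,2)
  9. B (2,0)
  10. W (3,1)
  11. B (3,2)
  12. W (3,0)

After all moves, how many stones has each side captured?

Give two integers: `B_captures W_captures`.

Move 1: B@(0,1) -> caps B=0 W=0
Move 2: W@(3,3) -> caps B=0 W=0
Move 3: B@(0,0) -> caps B=0 W=0
Move 4: W@(1,2) -> caps B=0 W=0
Move 5: B@(2,3) -> caps B=0 W=0
Move 6: W@(2,1) -> caps B=0 W=0
Move 7: B@(0,3) -> caps B=0 W=0
Move 8: W@(2,2) -> caps B=0 W=0
Move 9: B@(2,0) -> caps B=0 W=0
Move 10: W@(3,1) -> caps B=0 W=0
Move 11: B@(3,2) -> caps B=1 W=0
Move 12: W@(3,0) -> caps B=1 W=0

Answer: 1 0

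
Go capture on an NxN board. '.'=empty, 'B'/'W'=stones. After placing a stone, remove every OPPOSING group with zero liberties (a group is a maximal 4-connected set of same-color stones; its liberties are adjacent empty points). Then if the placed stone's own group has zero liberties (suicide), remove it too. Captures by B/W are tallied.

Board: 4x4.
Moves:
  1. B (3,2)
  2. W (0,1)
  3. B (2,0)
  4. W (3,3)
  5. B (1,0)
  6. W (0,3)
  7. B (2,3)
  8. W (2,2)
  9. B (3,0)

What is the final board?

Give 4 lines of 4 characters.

Move 1: B@(3,2) -> caps B=0 W=0
Move 2: W@(0,1) -> caps B=0 W=0
Move 3: B@(2,0) -> caps B=0 W=0
Move 4: W@(3,3) -> caps B=0 W=0
Move 5: B@(1,0) -> caps B=0 W=0
Move 6: W@(0,3) -> caps B=0 W=0
Move 7: B@(2,3) -> caps B=1 W=0
Move 8: W@(2,2) -> caps B=1 W=0
Move 9: B@(3,0) -> caps B=1 W=0

Answer: .W.W
B...
B.WB
B.B.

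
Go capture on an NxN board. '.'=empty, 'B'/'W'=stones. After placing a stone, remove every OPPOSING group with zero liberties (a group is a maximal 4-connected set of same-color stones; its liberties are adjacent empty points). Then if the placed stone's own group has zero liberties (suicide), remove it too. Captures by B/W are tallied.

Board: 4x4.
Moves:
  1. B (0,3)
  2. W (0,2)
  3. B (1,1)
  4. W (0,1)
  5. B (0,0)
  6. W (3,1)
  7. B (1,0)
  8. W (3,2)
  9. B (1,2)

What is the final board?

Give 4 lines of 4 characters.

Move 1: B@(0,3) -> caps B=0 W=0
Move 2: W@(0,2) -> caps B=0 W=0
Move 3: B@(1,1) -> caps B=0 W=0
Move 4: W@(0,1) -> caps B=0 W=0
Move 5: B@(0,0) -> caps B=0 W=0
Move 6: W@(3,1) -> caps B=0 W=0
Move 7: B@(1,0) -> caps B=0 W=0
Move 8: W@(3,2) -> caps B=0 W=0
Move 9: B@(1,2) -> caps B=2 W=0

Answer: B..B
BBB.
....
.WW.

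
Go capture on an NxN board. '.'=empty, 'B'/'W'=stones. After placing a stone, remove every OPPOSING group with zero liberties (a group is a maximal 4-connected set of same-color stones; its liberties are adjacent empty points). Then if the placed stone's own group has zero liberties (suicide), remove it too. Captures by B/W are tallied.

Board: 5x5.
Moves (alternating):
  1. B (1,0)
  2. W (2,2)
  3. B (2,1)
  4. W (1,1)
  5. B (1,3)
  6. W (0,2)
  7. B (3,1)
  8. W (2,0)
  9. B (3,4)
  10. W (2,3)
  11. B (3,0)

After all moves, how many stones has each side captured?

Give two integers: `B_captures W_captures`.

Answer: 1 0

Derivation:
Move 1: B@(1,0) -> caps B=0 W=0
Move 2: W@(2,2) -> caps B=0 W=0
Move 3: B@(2,1) -> caps B=0 W=0
Move 4: W@(1,1) -> caps B=0 W=0
Move 5: B@(1,3) -> caps B=0 W=0
Move 6: W@(0,2) -> caps B=0 W=0
Move 7: B@(3,1) -> caps B=0 W=0
Move 8: W@(2,0) -> caps B=0 W=0
Move 9: B@(3,4) -> caps B=0 W=0
Move 10: W@(2,3) -> caps B=0 W=0
Move 11: B@(3,0) -> caps B=1 W=0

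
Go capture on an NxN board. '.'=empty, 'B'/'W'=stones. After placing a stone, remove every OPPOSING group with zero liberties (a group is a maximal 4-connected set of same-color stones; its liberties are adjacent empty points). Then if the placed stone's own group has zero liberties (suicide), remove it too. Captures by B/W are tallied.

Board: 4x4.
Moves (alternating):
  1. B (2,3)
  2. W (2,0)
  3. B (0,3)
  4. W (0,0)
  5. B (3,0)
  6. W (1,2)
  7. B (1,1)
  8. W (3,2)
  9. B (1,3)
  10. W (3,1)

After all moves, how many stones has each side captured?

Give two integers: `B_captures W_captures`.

Answer: 0 1

Derivation:
Move 1: B@(2,3) -> caps B=0 W=0
Move 2: W@(2,0) -> caps B=0 W=0
Move 3: B@(0,3) -> caps B=0 W=0
Move 4: W@(0,0) -> caps B=0 W=0
Move 5: B@(3,0) -> caps B=0 W=0
Move 6: W@(1,2) -> caps B=0 W=0
Move 7: B@(1,1) -> caps B=0 W=0
Move 8: W@(3,2) -> caps B=0 W=0
Move 9: B@(1,3) -> caps B=0 W=0
Move 10: W@(3,1) -> caps B=0 W=1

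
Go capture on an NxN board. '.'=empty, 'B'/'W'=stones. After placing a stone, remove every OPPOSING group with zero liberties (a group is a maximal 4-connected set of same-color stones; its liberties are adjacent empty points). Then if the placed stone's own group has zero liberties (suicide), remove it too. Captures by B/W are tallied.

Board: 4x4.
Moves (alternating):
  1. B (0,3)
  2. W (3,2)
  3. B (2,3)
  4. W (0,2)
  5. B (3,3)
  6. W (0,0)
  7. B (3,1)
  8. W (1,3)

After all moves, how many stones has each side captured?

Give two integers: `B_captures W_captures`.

Answer: 0 1

Derivation:
Move 1: B@(0,3) -> caps B=0 W=0
Move 2: W@(3,2) -> caps B=0 W=0
Move 3: B@(2,3) -> caps B=0 W=0
Move 4: W@(0,2) -> caps B=0 W=0
Move 5: B@(3,3) -> caps B=0 W=0
Move 6: W@(0,0) -> caps B=0 W=0
Move 7: B@(3,1) -> caps B=0 W=0
Move 8: W@(1,3) -> caps B=0 W=1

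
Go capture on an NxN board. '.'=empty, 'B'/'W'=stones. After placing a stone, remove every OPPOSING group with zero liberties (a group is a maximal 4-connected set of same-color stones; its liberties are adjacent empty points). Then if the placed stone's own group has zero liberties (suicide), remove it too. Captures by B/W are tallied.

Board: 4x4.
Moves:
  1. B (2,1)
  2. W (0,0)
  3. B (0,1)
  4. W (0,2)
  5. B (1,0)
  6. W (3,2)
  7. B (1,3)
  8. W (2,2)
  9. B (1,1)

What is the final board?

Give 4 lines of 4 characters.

Answer: .BW.
BB.B
.BW.
..W.

Derivation:
Move 1: B@(2,1) -> caps B=0 W=0
Move 2: W@(0,0) -> caps B=0 W=0
Move 3: B@(0,1) -> caps B=0 W=0
Move 4: W@(0,2) -> caps B=0 W=0
Move 5: B@(1,0) -> caps B=1 W=0
Move 6: W@(3,2) -> caps B=1 W=0
Move 7: B@(1,3) -> caps B=1 W=0
Move 8: W@(2,2) -> caps B=1 W=0
Move 9: B@(1,1) -> caps B=1 W=0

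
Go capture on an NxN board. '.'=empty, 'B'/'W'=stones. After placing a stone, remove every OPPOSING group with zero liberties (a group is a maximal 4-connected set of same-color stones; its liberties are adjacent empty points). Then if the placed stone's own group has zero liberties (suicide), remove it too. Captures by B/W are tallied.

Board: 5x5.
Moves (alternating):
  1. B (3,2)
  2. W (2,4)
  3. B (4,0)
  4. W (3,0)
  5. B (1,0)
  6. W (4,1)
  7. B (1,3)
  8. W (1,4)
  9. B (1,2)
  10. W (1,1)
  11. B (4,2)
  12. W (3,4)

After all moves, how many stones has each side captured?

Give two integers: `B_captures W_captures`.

Answer: 0 1

Derivation:
Move 1: B@(3,2) -> caps B=0 W=0
Move 2: W@(2,4) -> caps B=0 W=0
Move 3: B@(4,0) -> caps B=0 W=0
Move 4: W@(3,0) -> caps B=0 W=0
Move 5: B@(1,0) -> caps B=0 W=0
Move 6: W@(4,1) -> caps B=0 W=1
Move 7: B@(1,3) -> caps B=0 W=1
Move 8: W@(1,4) -> caps B=0 W=1
Move 9: B@(1,2) -> caps B=0 W=1
Move 10: W@(1,1) -> caps B=0 W=1
Move 11: B@(4,2) -> caps B=0 W=1
Move 12: W@(3,4) -> caps B=0 W=1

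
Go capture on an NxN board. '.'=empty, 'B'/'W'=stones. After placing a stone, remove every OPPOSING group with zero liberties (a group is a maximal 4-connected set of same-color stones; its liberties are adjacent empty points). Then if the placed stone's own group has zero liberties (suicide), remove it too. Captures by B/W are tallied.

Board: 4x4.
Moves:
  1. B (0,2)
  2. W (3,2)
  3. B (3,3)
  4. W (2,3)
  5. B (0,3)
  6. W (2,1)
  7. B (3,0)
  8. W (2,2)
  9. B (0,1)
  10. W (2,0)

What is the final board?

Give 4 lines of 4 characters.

Move 1: B@(0,2) -> caps B=0 W=0
Move 2: W@(3,2) -> caps B=0 W=0
Move 3: B@(3,3) -> caps B=0 W=0
Move 4: W@(2,3) -> caps B=0 W=1
Move 5: B@(0,3) -> caps B=0 W=1
Move 6: W@(2,1) -> caps B=0 W=1
Move 7: B@(3,0) -> caps B=0 W=1
Move 8: W@(2,2) -> caps B=0 W=1
Move 9: B@(0,1) -> caps B=0 W=1
Move 10: W@(2,0) -> caps B=0 W=1

Answer: .BBB
....
WWWW
B.W.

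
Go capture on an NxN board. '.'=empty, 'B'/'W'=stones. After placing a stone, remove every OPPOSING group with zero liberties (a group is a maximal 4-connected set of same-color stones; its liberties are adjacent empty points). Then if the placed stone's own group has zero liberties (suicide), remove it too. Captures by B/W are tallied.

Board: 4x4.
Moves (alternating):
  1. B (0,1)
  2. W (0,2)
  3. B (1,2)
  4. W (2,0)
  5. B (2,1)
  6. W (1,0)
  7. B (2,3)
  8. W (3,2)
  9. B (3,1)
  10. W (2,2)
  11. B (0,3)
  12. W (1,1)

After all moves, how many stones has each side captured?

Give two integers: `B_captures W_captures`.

Move 1: B@(0,1) -> caps B=0 W=0
Move 2: W@(0,2) -> caps B=0 W=0
Move 3: B@(1,2) -> caps B=0 W=0
Move 4: W@(2,0) -> caps B=0 W=0
Move 5: B@(2,1) -> caps B=0 W=0
Move 6: W@(1,0) -> caps B=0 W=0
Move 7: B@(2,3) -> caps B=0 W=0
Move 8: W@(3,2) -> caps B=0 W=0
Move 9: B@(3,1) -> caps B=0 W=0
Move 10: W@(2,2) -> caps B=0 W=0
Move 11: B@(0,3) -> caps B=1 W=0
Move 12: W@(1,1) -> caps B=1 W=0

Answer: 1 0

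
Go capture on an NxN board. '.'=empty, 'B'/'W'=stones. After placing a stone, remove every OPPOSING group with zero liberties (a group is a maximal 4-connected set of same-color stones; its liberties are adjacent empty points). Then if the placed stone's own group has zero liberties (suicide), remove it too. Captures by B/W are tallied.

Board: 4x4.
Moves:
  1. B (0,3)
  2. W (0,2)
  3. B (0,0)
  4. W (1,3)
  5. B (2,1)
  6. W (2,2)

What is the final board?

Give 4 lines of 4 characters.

Move 1: B@(0,3) -> caps B=0 W=0
Move 2: W@(0,2) -> caps B=0 W=0
Move 3: B@(0,0) -> caps B=0 W=0
Move 4: W@(1,3) -> caps B=0 W=1
Move 5: B@(2,1) -> caps B=0 W=1
Move 6: W@(2,2) -> caps B=0 W=1

Answer: B.W.
...W
.BW.
....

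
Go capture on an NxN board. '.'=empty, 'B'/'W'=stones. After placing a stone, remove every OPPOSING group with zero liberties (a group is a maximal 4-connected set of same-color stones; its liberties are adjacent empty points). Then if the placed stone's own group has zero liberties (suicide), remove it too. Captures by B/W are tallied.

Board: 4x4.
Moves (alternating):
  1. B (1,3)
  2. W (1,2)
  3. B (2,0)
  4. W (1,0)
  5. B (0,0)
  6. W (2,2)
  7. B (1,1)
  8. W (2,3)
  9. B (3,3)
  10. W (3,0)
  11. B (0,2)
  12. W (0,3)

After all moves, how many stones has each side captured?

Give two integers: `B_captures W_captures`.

Move 1: B@(1,3) -> caps B=0 W=0
Move 2: W@(1,2) -> caps B=0 W=0
Move 3: B@(2,0) -> caps B=0 W=0
Move 4: W@(1,0) -> caps B=0 W=0
Move 5: B@(0,0) -> caps B=0 W=0
Move 6: W@(2,2) -> caps B=0 W=0
Move 7: B@(1,1) -> caps B=1 W=0
Move 8: W@(2,3) -> caps B=1 W=0
Move 9: B@(3,3) -> caps B=1 W=0
Move 10: W@(3,0) -> caps B=1 W=0
Move 11: B@(0,2) -> caps B=1 W=0
Move 12: W@(0,3) -> caps B=1 W=1

Answer: 1 1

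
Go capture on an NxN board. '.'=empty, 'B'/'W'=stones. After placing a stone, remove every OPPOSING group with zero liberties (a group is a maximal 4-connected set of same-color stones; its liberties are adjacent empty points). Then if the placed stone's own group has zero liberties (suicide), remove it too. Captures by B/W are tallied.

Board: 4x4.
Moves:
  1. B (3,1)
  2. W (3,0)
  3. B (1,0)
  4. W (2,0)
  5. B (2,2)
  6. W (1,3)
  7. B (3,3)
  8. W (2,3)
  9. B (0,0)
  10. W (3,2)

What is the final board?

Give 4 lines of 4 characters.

Move 1: B@(3,1) -> caps B=0 W=0
Move 2: W@(3,0) -> caps B=0 W=0
Move 3: B@(1,0) -> caps B=0 W=0
Move 4: W@(2,0) -> caps B=0 W=0
Move 5: B@(2,2) -> caps B=0 W=0
Move 6: W@(1,3) -> caps B=0 W=0
Move 7: B@(3,3) -> caps B=0 W=0
Move 8: W@(2,3) -> caps B=0 W=0
Move 9: B@(0,0) -> caps B=0 W=0
Move 10: W@(3,2) -> caps B=0 W=1

Answer: B...
B..W
W.BW
WBW.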